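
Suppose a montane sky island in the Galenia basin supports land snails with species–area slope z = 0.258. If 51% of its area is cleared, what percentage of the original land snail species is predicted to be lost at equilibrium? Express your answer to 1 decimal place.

S_new/S_old = (A_new/A_old)^z = 0.49^0.258
= exp(0.258 × ln 0.49) = exp(0.258 × -0.7133) = exp(-0.1840) ≈ 0.8319
Fraction lost = 1 − 0.8319 = 0.1681

16.8%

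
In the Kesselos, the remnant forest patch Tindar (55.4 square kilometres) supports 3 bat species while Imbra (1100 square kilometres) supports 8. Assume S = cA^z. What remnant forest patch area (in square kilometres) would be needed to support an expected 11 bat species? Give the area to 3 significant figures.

z = ln(8/3) / ln(1100/55.4) = 0.9808 / 2.9885 = 0.3282
c = 3 / 55.4^0.3282 = 3 / 3.734 = 0.8033
A = (11/0.8033)^(1/0.3282) ⇒ ln A = ln(13.69)/0.3282 = 7.9734
A = e^7.9734 ≈ 2903 square kilometres

2900 square kilometres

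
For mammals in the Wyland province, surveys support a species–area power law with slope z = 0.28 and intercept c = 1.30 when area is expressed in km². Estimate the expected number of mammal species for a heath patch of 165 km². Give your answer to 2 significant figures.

S = 1.3 × 165^0.28 = 1.3 × 4.177 ≈ 5.43

5.4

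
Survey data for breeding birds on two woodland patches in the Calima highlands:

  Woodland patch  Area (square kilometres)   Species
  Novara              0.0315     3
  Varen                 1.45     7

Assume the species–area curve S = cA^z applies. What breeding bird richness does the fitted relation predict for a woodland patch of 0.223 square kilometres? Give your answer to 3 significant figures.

z = ln(7/3) / ln(1.45/0.0315) = 0.8473 / 3.8293 = 0.2213
c = 3 / 0.0315^0.2213 = 3 / 0.4653 = 6.448
S₃ = 6.448 × 0.223^0.2213 = 6.448 × 0.7175 ≈ 4.626

4.63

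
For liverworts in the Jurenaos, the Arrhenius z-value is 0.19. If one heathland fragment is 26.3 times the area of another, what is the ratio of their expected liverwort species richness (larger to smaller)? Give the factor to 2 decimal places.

1.86

S₂/S₁ = (A₂/A₁)^z = 26.3^0.19
ln(S₂/S₁) = 0.19 × ln 26.3 = 0.19 × 3.2696 = 0.6212
S₂/S₁ = e^0.6212 ≈ 1.861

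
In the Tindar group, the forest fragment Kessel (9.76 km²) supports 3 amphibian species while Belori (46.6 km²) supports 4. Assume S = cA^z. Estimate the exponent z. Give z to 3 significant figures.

0.184

Taking logs: ln S = ln c + z ln A, so z = (ln S₂ − ln S₁)/(ln A₂ − ln A₁).
z = ln(4/3) / ln(46.6/9.76) = ln(1.333) / ln(4.775) = 0.2877 / 1.5633 = 0.1840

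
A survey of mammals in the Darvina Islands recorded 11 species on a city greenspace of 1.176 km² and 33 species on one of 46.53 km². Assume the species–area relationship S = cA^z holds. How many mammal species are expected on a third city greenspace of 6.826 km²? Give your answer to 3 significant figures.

z = ln(33/11) / ln(46.53/1.176) = 1.0986 / 3.6780 = 0.2987
c = 11 / 1.176^0.2987 = 11 / 1.05 = 10.48
S₃ = 10.48 × 6.826^0.2987 = 10.48 × 1.775 ≈ 18.6

18.6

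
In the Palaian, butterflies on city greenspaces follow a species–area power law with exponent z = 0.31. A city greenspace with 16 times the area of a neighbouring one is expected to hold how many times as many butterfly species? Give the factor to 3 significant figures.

S₂/S₁ = (A₂/A₁)^z = 16^0.31
ln(S₂/S₁) = 0.31 × ln 16 = 0.31 × 2.7726 = 0.8595
S₂/S₁ = e^0.8595 ≈ 2.362

2.36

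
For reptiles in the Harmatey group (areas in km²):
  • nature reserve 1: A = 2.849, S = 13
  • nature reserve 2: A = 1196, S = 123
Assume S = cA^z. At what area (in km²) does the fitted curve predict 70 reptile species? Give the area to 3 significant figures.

263 km²

z = ln(123/13) / ln(1196/2.849) = 2.2472 / 6.0398 = 0.3721
c = 13 / 2.849^0.3721 = 13 / 1.476 = 8.806
A = (70/8.806)^(1/0.3721) ⇒ ln A = ln(7.949)/0.3721 = 5.5717
A = e^5.5717 ≈ 262.9 km²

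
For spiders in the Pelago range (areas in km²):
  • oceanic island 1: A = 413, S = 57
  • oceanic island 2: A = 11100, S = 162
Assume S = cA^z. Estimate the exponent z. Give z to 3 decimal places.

0.317

Taking logs: ln S = ln c + z ln A, so z = (ln S₂ − ln S₁)/(ln A₂ − ln A₁).
z = ln(162/57) / ln(11100/413) = ln(2.842) / ln(26.88) = 1.0445 / 3.2913 = 0.3174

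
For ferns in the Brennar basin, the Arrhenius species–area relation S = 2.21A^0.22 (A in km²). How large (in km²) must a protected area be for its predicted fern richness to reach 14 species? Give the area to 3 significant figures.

4410 km²

14 = 2.21 × A^0.22  ⇒  A^0.22 = 14/2.21 = 6.335
ln A = ln(6.335) / 0.22 = 1.8461 / 0.22 = 8.3912
A = e^8.3912 ≈ 4408 km²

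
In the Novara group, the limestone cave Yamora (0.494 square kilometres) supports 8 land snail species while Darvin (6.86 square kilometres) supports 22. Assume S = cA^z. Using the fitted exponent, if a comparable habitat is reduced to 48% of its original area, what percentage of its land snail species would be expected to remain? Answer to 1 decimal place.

z = ln(22/8) / ln(6.86/0.494) = 1.0116 / 2.6309 = 0.3845
S_new/S_old = (A_new/A_old)^z = 0.48^0.3845 = exp(0.3845 × -0.7340) = 0.7541

75.4%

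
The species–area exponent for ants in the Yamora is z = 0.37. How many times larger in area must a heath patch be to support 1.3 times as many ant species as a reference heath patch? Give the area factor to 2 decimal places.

2.03

(A₂/A₁)^0.37 = 1.3, so A₂/A₁ = 1.3^(1/0.37) = 1.3^2.703
ln(A₂/A₁) = ln 1.3 / 0.37 = 0.2624 / 0.37 = 0.7091
A₂/A₁ = e^0.7091 ≈ 2.032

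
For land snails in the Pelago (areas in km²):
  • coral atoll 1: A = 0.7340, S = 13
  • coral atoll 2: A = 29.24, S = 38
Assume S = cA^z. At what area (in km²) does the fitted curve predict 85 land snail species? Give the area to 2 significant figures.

z = ln(38/13) / ln(29.24/0.734) = 1.0726 / 3.6848 = 0.2911
c = 13 / 0.734^0.2911 = 13 / 0.9139 = 14.22
A = (85/14.22)^(1/0.2911) ⇒ ln A = ln(5.976)/0.2911 = 6.1411
A = e^6.1411 ≈ 464.6 km²

460 km²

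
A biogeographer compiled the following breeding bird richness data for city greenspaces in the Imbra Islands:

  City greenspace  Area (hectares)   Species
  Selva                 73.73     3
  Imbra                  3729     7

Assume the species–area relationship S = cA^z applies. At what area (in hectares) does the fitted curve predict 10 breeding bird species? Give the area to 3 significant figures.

z = ln(7/3) / ln(3729/73.73) = 0.8473 / 3.9235 = 0.2160
c = 3 / 73.73^0.2160 = 3 / 2.531 = 1.185
A = (10/1.185)^(1/0.2160) ⇒ ln A = ln(8.437)/0.2160 = 9.8755
A = e^9.8755 ≈ 19448 hectares

19400 hectares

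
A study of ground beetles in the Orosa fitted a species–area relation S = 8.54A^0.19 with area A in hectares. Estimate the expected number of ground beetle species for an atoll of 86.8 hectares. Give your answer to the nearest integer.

20 species

S = 8.54 × 86.8^0.19 = 8.54 × 2.335 ≈ 19.94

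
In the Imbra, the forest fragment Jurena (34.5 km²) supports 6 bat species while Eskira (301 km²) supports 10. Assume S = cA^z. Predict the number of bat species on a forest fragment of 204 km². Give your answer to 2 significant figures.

9.1

z = ln(10/6) / ln(301/34.5) = 0.5108 / 2.1662 = 0.2358
c = 6 / 34.5^0.2358 = 6 / 2.305 = 2.603
S₃ = 2.603 × 204^0.2358 = 2.603 × 3.505 ≈ 9.123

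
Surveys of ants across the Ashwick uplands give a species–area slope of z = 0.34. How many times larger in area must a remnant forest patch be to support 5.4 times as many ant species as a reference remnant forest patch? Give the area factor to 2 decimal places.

142.59

(A₂/A₁)^0.34 = 5.4, so A₂/A₁ = 5.4^(1/0.34) = 5.4^2.941
ln(A₂/A₁) = ln 5.4 / 0.34 = 1.6864 / 0.34 = 4.9600
A₂/A₁ = e^4.9600 ≈ 142.6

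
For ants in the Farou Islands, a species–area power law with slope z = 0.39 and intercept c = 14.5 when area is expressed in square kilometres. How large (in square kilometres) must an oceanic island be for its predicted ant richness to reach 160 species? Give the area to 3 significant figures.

160 = 14.5 × A^0.39  ⇒  A^0.39 = 160/14.5 = 11.03
ln A = ln(11.03) / 0.39 = 2.4010 / 0.39 = 6.1565
A = e^6.1565 ≈ 471.8 square kilometres

472 square kilometres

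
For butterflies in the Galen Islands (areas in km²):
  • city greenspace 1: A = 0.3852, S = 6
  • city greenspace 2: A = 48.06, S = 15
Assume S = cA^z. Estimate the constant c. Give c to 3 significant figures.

7.19

z = ln(S₂/S₁) / ln(A₂/A₁) = ln(15/6) / ln(48.06/0.3852) = 0.9163 / 4.8264 = 0.1898
c = S₁ / A₁^z = 6 / 0.3852^0.1898 = 6 / 0.8343 = 7.191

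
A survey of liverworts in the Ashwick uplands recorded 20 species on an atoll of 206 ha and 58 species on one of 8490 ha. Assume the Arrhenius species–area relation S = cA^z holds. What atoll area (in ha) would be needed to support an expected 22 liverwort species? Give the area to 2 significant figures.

z = ln(58/20) / ln(8490/206) = 1.0647 / 3.7188 = 0.2863
c = 20 / 206^0.2863 = 20 / 4.597 = 4.351
A = (22/4.351)^(1/0.2863) ⇒ ln A = ln(5.057)/0.2863 = 5.6608
A = e^5.6608 ≈ 287.4 ha

290 ha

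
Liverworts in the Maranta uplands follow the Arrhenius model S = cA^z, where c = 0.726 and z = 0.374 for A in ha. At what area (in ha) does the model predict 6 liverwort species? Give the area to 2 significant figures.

280 ha

6 = 0.726 × A^0.374  ⇒  A^0.374 = 6/0.726 = 8.264
ln A = ln(8.264) / 0.374 = 2.1120 / 0.374 = 5.6470
A = e^5.6470 ≈ 283.4 ha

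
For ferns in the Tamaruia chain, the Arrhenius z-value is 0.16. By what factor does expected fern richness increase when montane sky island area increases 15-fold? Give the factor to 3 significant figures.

S₂/S₁ = (A₂/A₁)^z = 15^0.16
ln(S₂/S₁) = 0.16 × ln 15 = 0.16 × 2.7081 = 0.4333
S₂/S₁ = e^0.4333 ≈ 1.542

1.54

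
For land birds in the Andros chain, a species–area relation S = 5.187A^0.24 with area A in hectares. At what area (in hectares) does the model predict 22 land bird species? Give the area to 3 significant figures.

22 = 5.187 × A^0.24  ⇒  A^0.24 = 22/5.187 = 4.241
ln A = ln(4.241) / 0.24 = 1.4449 / 0.24 = 6.0204
A = e^6.0204 ≈ 411.7 hectares

412 hectares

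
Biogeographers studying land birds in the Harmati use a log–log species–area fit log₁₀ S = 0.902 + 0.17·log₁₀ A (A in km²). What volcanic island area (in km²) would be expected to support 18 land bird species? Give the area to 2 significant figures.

120 km²

18 = 7.98 × A^0.17  ⇒  A^0.17 = 18/7.98 = 2.256
ln A = ln(2.256) / 0.17 = 0.8134 / 0.17 = 4.7849
A = e^4.7849 ≈ 119.7 km²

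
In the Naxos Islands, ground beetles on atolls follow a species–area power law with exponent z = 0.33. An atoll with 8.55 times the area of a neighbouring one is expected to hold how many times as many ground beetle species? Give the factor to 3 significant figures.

2.03

S₂/S₁ = (A₂/A₁)^z = 8.55^0.33
ln(S₂/S₁) = 0.33 × ln 8.55 = 0.33 × 2.1459 = 0.7082
S₂/S₁ = e^0.7082 ≈ 2.03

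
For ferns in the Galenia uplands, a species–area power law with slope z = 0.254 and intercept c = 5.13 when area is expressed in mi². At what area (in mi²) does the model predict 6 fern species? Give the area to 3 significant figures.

6 = 5.13 × A^0.254  ⇒  A^0.254 = 6/5.13 = 1.17
ln A = ln(1.17) / 0.254 = 0.1567 / 0.254 = 0.6167
A = e^0.6167 ≈ 1.853 mi²

1.85 mi²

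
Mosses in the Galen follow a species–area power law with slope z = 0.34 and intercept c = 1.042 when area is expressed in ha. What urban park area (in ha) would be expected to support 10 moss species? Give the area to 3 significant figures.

774 ha

10 = 1.042 × A^0.34  ⇒  A^0.34 = 10/1.042 = 9.597
ln A = ln(9.597) / 0.34 = 2.2614 / 0.34 = 6.6513
A = e^6.6513 ≈ 773.8 ha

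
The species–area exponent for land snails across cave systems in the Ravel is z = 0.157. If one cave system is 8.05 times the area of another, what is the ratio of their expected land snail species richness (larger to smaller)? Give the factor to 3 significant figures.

1.39

S₂/S₁ = (A₂/A₁)^z = 8.05^0.157
ln(S₂/S₁) = 0.157 × ln 8.05 = 0.157 × 2.0857 = 0.3275
S₂/S₁ = e^0.3275 ≈ 1.387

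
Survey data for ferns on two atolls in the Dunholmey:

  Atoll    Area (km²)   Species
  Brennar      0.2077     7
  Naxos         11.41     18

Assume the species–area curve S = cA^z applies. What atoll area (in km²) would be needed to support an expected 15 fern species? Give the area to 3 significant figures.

z = ln(18/7) / ln(11.41/0.2077) = 0.9445 / 4.0062 = 0.2358
c = 7 / 0.2077^0.2358 = 7 / 0.6904 = 10.14
A = (15/10.14)^(1/0.2358) ⇒ ln A = ln(1.479)/0.2358 = 1.6611
A = e^1.6611 ≈ 5.265 km²

5.27 km²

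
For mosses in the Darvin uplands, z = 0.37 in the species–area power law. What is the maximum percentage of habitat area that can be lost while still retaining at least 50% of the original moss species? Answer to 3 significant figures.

Need (A_new/A_old)^0.37 = 0.5, so A_new/A_old = 0.5^(1/0.37) = 0.5^2.703
ln(A_new/A_old) = ln 0.5 / 0.37 = -0.6931 / 0.37 = -1.8734
A_new/A_old = e^-1.8734 ≈ 0.1536
Fraction that can be lost = 1 − 0.1536 = 0.8464

84.6%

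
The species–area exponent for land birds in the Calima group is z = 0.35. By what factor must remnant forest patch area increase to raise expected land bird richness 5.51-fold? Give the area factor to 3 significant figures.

131

(A₂/A₁)^0.35 = 5.51, so A₂/A₁ = 5.51^(1/0.35) = 5.51^2.857
ln(A₂/A₁) = ln 5.51 / 0.35 = 1.7066 / 0.35 = 4.8759
A₂/A₁ = e^4.8759 ≈ 131.1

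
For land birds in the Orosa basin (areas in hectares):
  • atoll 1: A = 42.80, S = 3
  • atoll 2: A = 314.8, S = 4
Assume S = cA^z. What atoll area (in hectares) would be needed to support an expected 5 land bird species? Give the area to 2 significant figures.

z = ln(4/3) / ln(314.8/42.8) = 0.2877 / 1.9954 = 0.1442
c = 3 / 42.8^0.1442 = 3 / 1.719 = 1.745
A = (5/1.745)^(1/0.1442) ⇒ ln A = ln(2.865)/0.1442 = 7.2997
A = e^7.2997 ≈ 1480 hectares

1500 hectares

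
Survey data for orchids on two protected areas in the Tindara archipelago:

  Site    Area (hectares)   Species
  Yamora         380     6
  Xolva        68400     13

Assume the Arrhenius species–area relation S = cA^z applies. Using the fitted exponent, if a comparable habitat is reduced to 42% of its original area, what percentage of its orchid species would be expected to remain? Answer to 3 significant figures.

87.9%

z = ln(13/6) / ln(68400/380) = 0.7732 / 5.1930 = 0.1489
S_new/S_old = (A_new/A_old)^z = 0.42^0.1489 = exp(0.1489 × -0.8675) = 0.8788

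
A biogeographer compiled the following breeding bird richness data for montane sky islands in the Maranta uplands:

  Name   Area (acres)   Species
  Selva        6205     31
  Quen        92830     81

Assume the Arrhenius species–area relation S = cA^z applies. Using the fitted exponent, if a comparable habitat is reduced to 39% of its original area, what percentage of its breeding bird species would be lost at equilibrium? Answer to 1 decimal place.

28.4%

z = ln(81/31) / ln(92830/6205) = 0.9605 / 2.7054 = 0.3550
S_new/S_old = (A_new/A_old)^z = 0.39^0.3550 = exp(0.3550 × -0.9416) = 0.7158
Fraction lost = 1 − 0.7158 = 0.2842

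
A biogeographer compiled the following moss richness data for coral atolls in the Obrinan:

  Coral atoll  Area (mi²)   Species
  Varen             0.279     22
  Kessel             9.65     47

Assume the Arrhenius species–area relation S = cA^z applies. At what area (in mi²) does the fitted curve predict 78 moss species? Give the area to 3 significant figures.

103 mi²

z = ln(47/22) / ln(9.65/0.279) = 0.7591 / 3.5435 = 0.2142
c = 22 / 0.279^0.2142 = 22 / 0.7607 = 28.92
A = (78/28.92)^(1/0.2142) ⇒ ln A = ln(2.697)/0.2142 = 4.6316
A = e^4.6316 ≈ 102.7 mi²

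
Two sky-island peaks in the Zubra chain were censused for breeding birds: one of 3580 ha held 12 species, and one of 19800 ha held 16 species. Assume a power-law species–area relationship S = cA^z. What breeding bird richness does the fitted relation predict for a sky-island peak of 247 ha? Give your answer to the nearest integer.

8

z = ln(16/12) / ln(19800/3580) = 0.2877 / 1.7103 = 0.1682
c = 12 / 3580^0.1682 = 12 / 3.961 = 3.03
S₃ = 3.03 × 247^0.1682 = 3.03 × 2.526 ≈ 7.654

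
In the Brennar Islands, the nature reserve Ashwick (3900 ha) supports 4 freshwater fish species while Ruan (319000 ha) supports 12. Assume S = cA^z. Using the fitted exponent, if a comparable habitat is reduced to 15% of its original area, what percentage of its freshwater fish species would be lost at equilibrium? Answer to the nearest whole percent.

38%

z = ln(12/4) / ln(319000/3900) = 1.0986 / 4.4042 = 0.2494
S_new/S_old = (A_new/A_old)^z = 0.15^0.2494 = exp(0.2494 × -1.8971) = 0.623
Fraction lost = 1 − 0.623 = 0.377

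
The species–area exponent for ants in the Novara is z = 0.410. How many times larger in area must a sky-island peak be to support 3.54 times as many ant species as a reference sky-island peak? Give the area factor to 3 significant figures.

(A₂/A₁)^0.41 = 3.54, so A₂/A₁ = 3.54^(1/0.41) = 3.54^2.439
ln(A₂/A₁) = ln 3.54 / 0.41 = 1.2641 / 0.41 = 3.0832
A₂/A₁ = e^3.0832 ≈ 21.83

21.8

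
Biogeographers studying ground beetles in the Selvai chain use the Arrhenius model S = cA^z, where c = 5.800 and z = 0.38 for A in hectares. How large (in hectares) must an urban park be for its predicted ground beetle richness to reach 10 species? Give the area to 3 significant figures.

10 = 5.8 × A^0.38  ⇒  A^0.38 = 10/5.8 = 1.724
ln A = ln(1.724) / 0.38 = 0.5447 / 0.38 = 1.4335
A = e^1.4335 ≈ 4.193 hectares

4.19 hectares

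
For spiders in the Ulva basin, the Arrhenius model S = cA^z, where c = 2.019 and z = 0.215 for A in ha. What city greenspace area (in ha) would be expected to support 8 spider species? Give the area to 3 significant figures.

8 = 2.019 × A^0.215  ⇒  A^0.215 = 8/2.019 = 3.962
ln A = ln(3.962) / 0.215 = 1.3768 / 0.215 = 6.4039
A = e^6.4039 ≈ 604.2 ha

604 ha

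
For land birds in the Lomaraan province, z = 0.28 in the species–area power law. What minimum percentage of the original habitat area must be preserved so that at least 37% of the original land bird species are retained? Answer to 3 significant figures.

2.87%

Need (A_new/A_old)^0.28 = 0.37, so A_new/A_old = 0.37^(1/0.28) = 0.37^3.571
ln(A_new/A_old) = ln 0.37 / 0.28 = -0.9943 / 0.28 = -3.5509
A_new/A_old = e^-3.5509 ≈ 0.0287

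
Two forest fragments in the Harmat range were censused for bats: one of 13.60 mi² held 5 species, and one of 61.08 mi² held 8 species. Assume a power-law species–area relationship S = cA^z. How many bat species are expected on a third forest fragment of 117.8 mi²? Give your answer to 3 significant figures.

z = ln(8/5) / ln(61.08/13.6) = 0.4700 / 1.5021 = 0.3129
c = 5 / 13.6^0.3129 = 5 / 2.263 = 2.209
S₃ = 2.209 × 117.8^0.3129 = 2.209 × 4.447 ≈ 9.825

9.83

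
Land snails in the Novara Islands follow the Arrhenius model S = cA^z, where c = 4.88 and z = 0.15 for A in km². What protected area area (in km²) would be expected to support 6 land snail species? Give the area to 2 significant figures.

4.0 km²

6 = 4.88 × A^0.15  ⇒  A^0.15 = 6/4.88 = 1.23
ln A = ln(1.23) / 0.15 = 0.2066 / 0.15 = 1.3774
A = e^1.3774 ≈ 3.965 km²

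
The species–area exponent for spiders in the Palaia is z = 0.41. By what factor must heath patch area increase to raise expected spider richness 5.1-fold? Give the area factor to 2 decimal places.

(A₂/A₁)^0.41 = 5.1, so A₂/A₁ = 5.1^(1/0.41) = 5.1^2.439
ln(A₂/A₁) = ln 5.1 / 0.41 = 1.6292 / 0.41 = 3.9738
A₂/A₁ = e^3.9738 ≈ 53.18

53.18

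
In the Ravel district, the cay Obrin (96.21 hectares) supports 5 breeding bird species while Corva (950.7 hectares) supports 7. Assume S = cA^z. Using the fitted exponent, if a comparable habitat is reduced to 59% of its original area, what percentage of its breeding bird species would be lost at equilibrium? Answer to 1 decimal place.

z = ln(7/5) / ln(950.7/96.21) = 0.3365 / 2.2907 = 0.1469
S_new/S_old = (A_new/A_old)^z = 0.59^0.1469 = exp(0.1469 × -0.5276) = 0.9254
Fraction lost = 1 − 0.9254 = 0.07458

7.5%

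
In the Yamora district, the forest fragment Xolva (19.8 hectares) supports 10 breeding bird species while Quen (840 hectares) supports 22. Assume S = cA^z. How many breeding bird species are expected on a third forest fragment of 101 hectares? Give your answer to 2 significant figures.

14

z = ln(22/10) / ln(840/19.8) = 0.7885 / 3.7477 = 0.2104
c = 10 / 19.8^0.2104 = 10 / 1.874 = 5.336
S₃ = 5.336 × 101^0.2104 = 5.336 × 2.64 ≈ 14.09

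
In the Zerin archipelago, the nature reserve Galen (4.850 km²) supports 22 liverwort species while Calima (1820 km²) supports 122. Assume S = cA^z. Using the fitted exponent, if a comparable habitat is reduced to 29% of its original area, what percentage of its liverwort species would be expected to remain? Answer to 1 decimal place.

z = ln(122/22) / ln(1820/4.85) = 1.7130 / 5.9276 = 0.2890
S_new/S_old = (A_new/A_old)^z = 0.29^0.2890 = exp(0.2890 × -1.2379) = 0.6993

69.9%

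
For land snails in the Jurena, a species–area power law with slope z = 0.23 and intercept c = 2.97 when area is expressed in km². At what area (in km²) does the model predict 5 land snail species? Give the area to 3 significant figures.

5 = 2.97 × A^0.23  ⇒  A^0.23 = 5/2.97 = 1.684
ln A = ln(1.684) / 0.23 = 0.5209 / 0.23 = 2.2647
A = e^2.2647 ≈ 9.628 km²

9.63 km²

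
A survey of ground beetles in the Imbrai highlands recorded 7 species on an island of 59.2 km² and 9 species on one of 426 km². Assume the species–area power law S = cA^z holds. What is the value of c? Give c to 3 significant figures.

4.16

z = ln(S₂/S₁) / ln(A₂/A₁) = ln(9/7) / ln(426/59.2) = 0.2513 / 1.9735 = 0.1273
c = S₁ / A₁^z = 7 / 59.2^0.1273 = 7 / 1.681 = 4.163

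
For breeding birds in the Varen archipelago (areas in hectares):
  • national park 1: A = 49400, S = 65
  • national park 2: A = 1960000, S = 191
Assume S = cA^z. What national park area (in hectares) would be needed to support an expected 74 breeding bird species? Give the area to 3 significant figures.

z = ln(191/65) / ln(1960000/49400) = 1.0779 / 3.6807 = 0.2928
c = 65 / 49400^0.2928 = 65 / 23.69 = 2.744
A = (74/2.744)^(1/0.2928) ⇒ ln A = ln(26.97)/0.2928 = 11.2505
A = e^11.2505 ≈ 76920 hectares

76900 hectares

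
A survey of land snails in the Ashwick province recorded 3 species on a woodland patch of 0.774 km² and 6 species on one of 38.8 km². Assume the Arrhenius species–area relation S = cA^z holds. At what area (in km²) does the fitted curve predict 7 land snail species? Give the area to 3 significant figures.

92.7 km²

z = ln(6/3) / ln(38.8/0.774) = 0.6931 / 3.9146 = 0.1771
c = 3 / 0.774^0.1771 = 3 / 0.9557 = 3.139
A = (7/3.139)^(1/0.1771) ⇒ ln A = ln(2.23)/0.1771 = 4.5290
A = e^4.5290 ≈ 92.67 km²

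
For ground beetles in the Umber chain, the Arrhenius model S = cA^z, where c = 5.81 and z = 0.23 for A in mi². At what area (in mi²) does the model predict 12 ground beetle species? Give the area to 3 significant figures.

12 = 5.81 × A^0.23  ⇒  A^0.23 = 12/5.81 = 2.065
ln A = ln(2.065) / 0.23 = 0.7253 / 0.23 = 3.1536
A = e^3.1536 ≈ 23.42 mi²

23.4 mi²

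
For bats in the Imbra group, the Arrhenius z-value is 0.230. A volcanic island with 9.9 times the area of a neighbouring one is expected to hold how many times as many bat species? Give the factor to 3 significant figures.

S₂/S₁ = (A₂/A₁)^z = 9.9^0.23
ln(S₂/S₁) = 0.23 × ln 9.9 = 0.23 × 2.2925 = 0.5273
S₂/S₁ = e^0.5273 ≈ 1.694

1.69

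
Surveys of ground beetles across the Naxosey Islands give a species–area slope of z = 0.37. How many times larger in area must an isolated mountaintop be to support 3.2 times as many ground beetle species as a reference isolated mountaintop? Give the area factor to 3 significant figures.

(A₂/A₁)^0.37 = 3.2, so A₂/A₁ = 3.2^(1/0.37) = 3.2^2.703
ln(A₂/A₁) = ln 3.2 / 0.37 = 1.1632 / 0.37 = 3.1437
A₂/A₁ = e^3.1437 ≈ 23.19

23.2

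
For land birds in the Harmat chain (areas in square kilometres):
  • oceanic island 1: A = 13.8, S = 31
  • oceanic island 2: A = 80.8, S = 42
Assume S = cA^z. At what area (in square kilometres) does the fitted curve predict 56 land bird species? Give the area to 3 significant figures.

z = ln(42/31) / ln(80.8/13.8) = 0.3037 / 1.7673 = 0.1718
c = 31 / 13.8^0.1718 = 31 / 1.57 = 19.75
A = (56/19.75)^(1/0.1718) ⇒ ln A = ln(2.836)/0.1718 = 6.0662
A = e^6.0662 ≈ 431 square kilometres

431 square kilometres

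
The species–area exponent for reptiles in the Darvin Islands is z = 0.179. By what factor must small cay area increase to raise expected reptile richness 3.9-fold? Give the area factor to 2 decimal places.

(A₂/A₁)^0.179 = 3.9, so A₂/A₁ = 3.9^(1/0.179) = 3.9^5.587
ln(A₂/A₁) = ln 3.9 / 0.179 = 1.3610 / 0.179 = 7.6032
A₂/A₁ = e^7.6032 ≈ 2005

2004.64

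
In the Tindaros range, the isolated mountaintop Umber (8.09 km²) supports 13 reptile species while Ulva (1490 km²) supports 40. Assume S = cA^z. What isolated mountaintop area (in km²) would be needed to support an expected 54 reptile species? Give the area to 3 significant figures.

6000 km²

z = ln(40/13) / ln(1490/8.09) = 1.1239 / 5.2159 = 0.2155
c = 13 / 8.09^0.2155 = 13 / 1.569 = 8.285
A = (54/8.285)^(1/0.2155) ⇒ ln A = ln(6.518)/0.2155 = 8.6992
A = e^8.6992 ≈ 5998 km²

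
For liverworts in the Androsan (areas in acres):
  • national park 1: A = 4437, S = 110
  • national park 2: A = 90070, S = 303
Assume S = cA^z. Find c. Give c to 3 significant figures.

6.52

z = ln(S₂/S₁) / ln(A₂/A₁) = ln(303/110) / ln(90070/4437) = 1.0133 / 3.0106 = 0.3366
c = S₁ / A₁^z = 110 / 4437^0.3366 = 110 / 16.88 = 6.515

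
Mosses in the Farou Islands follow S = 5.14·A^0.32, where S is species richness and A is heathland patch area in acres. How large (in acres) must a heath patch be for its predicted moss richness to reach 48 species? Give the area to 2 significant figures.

1100 acres

48 = 5.14 × A^0.32  ⇒  A^0.32 = 48/5.14 = 9.339
ln A = ln(9.339) / 0.32 = 2.2341 / 0.32 = 6.9817
A = e^6.9817 ≈ 1077 acres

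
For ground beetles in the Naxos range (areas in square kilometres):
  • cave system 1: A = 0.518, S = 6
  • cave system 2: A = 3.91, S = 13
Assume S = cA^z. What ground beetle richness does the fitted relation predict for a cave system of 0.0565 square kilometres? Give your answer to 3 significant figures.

z = ln(13/6) / ln(3.91/0.518) = 0.7732 / 2.0213 = 0.3825
c = 6 / 0.518^0.3825 = 6 / 0.7775 = 7.717
S₃ = 7.717 × 0.0565^0.3825 = 7.717 × 0.3331 ≈ 2.571

2.57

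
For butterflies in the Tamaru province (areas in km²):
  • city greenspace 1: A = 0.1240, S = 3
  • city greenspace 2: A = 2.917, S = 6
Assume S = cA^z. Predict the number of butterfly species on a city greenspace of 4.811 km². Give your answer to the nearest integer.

z = ln(6/3) / ln(2.917/0.124) = 0.6931 / 3.1580 = 0.2195
c = 3 / 0.124^0.2195 = 3 / 0.6324 = 4.744
S₃ = 4.744 × 4.811^0.2195 = 4.744 × 1.412 ≈ 6.696

7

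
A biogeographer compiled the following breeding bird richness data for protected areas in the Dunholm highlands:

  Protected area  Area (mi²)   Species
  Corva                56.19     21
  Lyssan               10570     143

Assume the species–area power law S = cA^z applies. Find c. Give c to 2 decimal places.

z = ln(S₂/S₁) / ln(A₂/A₁) = ln(143/21) / ln(10570/56.19) = 1.9183 / 5.2370 = 0.3663
c = S₁ / A₁^z = 21 / 56.19^0.3663 = 21 / 4.374 = 4.801

4.80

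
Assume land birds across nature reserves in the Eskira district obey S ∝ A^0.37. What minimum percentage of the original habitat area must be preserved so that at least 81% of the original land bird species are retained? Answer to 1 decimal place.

Need (A_new/A_old)^0.37 = 0.81, so A_new/A_old = 0.81^(1/0.37) = 0.81^2.703
ln(A_new/A_old) = ln 0.81 / 0.37 = -0.2107 / 0.37 = -0.5695
A_new/A_old = e^-0.5695 ≈ 0.5658

56.6%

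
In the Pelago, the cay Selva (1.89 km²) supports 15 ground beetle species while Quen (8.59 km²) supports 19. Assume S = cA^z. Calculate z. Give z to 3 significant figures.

0.156

Taking logs: ln S = ln c + z ln A, so z = (ln S₂ − ln S₁)/(ln A₂ − ln A₁).
z = ln(19/15) / ln(8.59/1.89) = ln(1.267) / ln(4.545) = 0.2364 / 1.5140 = 0.1561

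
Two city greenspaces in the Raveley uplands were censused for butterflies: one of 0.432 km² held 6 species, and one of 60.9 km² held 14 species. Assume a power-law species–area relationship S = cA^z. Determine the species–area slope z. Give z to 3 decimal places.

0.171

Taking logs: ln S = ln c + z ln A, so z = (ln S₂ − ln S₁)/(ln A₂ − ln A₁).
z = ln(14/6) / ln(60.9/0.432) = ln(2.333) / ln(141) = 0.8473 / 4.9486 = 0.1712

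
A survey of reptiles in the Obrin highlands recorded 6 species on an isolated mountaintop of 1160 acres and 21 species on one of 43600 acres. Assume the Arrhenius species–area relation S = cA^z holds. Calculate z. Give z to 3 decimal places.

Taking logs: ln S = ln c + z ln A, so z = (ln S₂ − ln S₁)/(ln A₂ − ln A₁).
z = ln(21/6) / ln(43600/1160) = ln(3.5) / ln(37.59) = 1.2528 / 3.6266 = 0.3454

0.345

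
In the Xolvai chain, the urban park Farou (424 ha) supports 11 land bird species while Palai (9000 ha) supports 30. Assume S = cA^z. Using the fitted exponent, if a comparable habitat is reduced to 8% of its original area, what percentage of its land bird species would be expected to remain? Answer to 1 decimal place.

43.6%

z = ln(30/11) / ln(9000/424) = 1.0033 / 3.0552 = 0.3284
S_new/S_old = (A_new/A_old)^z = 0.08^0.3284 = exp(0.3284 × -2.5257) = 0.4363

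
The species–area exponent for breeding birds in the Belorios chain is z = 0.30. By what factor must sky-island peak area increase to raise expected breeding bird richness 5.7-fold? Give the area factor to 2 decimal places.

(A₂/A₁)^0.3 = 5.7, so A₂/A₁ = 5.7^(1/0.3) = 5.7^3.333
ln(A₂/A₁) = ln 5.7 / 0.3 = 1.7405 / 0.3 = 5.8016
A₂/A₁ = e^5.8016 ≈ 330.8

330.81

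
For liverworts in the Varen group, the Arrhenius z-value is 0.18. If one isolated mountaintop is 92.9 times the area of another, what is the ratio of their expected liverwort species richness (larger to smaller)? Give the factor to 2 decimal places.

2.26

S₂/S₁ = (A₂/A₁)^z = 92.9^0.18
ln(S₂/S₁) = 0.18 × ln 92.9 = 0.18 × 4.5315 = 0.8157
S₂/S₁ = e^0.8157 ≈ 2.261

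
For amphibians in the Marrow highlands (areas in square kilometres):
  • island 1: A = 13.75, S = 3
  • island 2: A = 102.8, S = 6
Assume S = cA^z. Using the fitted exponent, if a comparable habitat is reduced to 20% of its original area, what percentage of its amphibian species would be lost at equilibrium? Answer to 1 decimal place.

z = ln(6/3) / ln(102.8/13.75) = 0.6931 / 2.0117 = 0.3445
S_new/S_old = (A_new/A_old)^z = 0.2^0.3445 = exp(0.3445 × -1.6094) = 0.5743
Fraction lost = 1 − 0.5743 = 0.4257

42.6%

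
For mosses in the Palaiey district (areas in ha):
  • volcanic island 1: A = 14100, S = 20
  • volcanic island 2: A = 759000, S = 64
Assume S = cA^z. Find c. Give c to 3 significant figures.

1.23

z = ln(S₂/S₁) / ln(A₂/A₁) = ln(64/20) / ln(759000/14100) = 1.1632 / 3.9858 = 0.2918
c = S₁ / A₁^z = 20 / 14100^0.2918 = 20 / 16.25 = 1.231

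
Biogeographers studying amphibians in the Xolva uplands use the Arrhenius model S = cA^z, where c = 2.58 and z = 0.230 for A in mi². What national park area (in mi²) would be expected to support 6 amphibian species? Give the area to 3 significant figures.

39.2 mi²

6 = 2.58 × A^0.23  ⇒  A^0.23 = 6/2.58 = 2.326
ln A = ln(2.326) / 0.23 = 0.8440 / 0.23 = 3.6694
A = e^3.6694 ≈ 39.23 mi²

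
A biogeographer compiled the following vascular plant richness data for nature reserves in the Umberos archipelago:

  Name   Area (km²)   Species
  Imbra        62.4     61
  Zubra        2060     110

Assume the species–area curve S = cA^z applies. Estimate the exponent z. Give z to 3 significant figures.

Taking logs: ln S = ln c + z ln A, so z = (ln S₂ − ln S₁)/(ln A₂ − ln A₁).
z = ln(110/61) / ln(2060/62.4) = ln(1.803) / ln(33.01) = 0.5896 / 3.4969 = 0.1686

0.169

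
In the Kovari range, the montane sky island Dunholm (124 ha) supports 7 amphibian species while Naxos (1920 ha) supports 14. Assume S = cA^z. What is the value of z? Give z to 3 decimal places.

Taking logs: ln S = ln c + z ln A, so z = (ln S₂ − ln S₁)/(ln A₂ − ln A₁).
z = ln(14/7) / ln(1920/124) = ln(2) / ln(15.48) = 0.6931 / 2.7398 = 0.2530

0.253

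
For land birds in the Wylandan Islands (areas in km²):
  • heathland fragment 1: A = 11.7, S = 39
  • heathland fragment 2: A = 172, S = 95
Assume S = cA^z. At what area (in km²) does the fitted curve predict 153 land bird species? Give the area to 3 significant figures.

725 km²

z = ln(95/39) / ln(172/11.7) = 0.8903 / 2.6879 = 0.3312
c = 39 / 11.7^0.3312 = 39 / 2.258 = 17.27
A = (153/17.27)^(1/0.3312) ⇒ ln A = ln(8.86)/0.3312 = 6.5863
A = e^6.5863 ≈ 725.1 km²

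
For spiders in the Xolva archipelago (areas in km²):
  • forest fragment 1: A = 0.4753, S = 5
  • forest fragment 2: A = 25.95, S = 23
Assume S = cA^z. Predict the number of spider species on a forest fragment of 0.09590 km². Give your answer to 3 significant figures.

z = ln(23/5) / ln(25.95/0.4753) = 1.5261 / 4.0000 = 0.3815
c = 5 / 0.4753^0.3815 = 5 / 0.7529 = 6.641
S₃ = 6.641 × 0.0959^0.3815 = 6.641 × 0.4088 ≈ 2.715

2.71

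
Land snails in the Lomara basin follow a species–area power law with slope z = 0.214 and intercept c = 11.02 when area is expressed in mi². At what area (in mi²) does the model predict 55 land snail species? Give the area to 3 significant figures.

1830 mi²

55 = 11.02 × A^0.214  ⇒  A^0.214 = 55/11.02 = 4.991
ln A = ln(4.991) / 0.214 = 1.6076 / 0.214 = 7.5122
A = e^7.5122 ≈ 1830 mi²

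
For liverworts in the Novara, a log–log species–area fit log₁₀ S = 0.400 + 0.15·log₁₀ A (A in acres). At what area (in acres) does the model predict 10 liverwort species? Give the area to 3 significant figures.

10 = 2.512 × A^0.15  ⇒  A^0.15 = 10/2.512 = 3.981
ln A = ln(3.981) / 0.15 = 1.3816 / 0.15 = 9.2103
A = e^9.2103 ≈ 10000 acres

10000 acres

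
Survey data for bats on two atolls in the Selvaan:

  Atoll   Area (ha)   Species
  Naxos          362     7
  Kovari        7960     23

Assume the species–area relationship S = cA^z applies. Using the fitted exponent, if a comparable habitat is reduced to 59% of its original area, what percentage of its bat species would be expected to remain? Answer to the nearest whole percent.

z = ln(23/7) / ln(7960/362) = 1.1896 / 3.0905 = 0.3849
S_new/S_old = (A_new/A_old)^z = 0.59^0.3849 = exp(0.3849 × -0.5276) = 0.8162

82%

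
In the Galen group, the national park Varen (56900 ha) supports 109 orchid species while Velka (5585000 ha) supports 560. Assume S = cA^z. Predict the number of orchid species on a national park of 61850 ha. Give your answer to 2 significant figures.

z = ln(560/109) / ln(5585000/56900) = 1.6366 / 4.5865 = 0.3568
c = 109 / 56900^0.3568 = 109 / 49.74 = 2.191
S₃ = 2.191 × 61850^0.3568 = 2.191 × 51.25 ≈ 112.3

110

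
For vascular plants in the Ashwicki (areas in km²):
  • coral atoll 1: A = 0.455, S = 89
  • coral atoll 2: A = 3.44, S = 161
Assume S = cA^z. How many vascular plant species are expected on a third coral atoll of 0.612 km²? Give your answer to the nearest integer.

z = ln(161/89) / ln(3.44/0.455) = 0.5928 / 2.0229 = 0.2930
c = 89 / 0.455^0.2930 = 89 / 0.7939 = 112.1
S₃ = 112.1 × 0.612^0.2930 = 112.1 × 0.866 ≈ 97.08

97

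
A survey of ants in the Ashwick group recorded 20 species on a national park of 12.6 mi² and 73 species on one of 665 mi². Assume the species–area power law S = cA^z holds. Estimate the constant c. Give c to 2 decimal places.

z = ln(S₂/S₁) / ln(A₂/A₁) = ln(73/20) / ln(665/12.6) = 1.2947 / 3.9661 = 0.3264
c = S₁ / A₁^z = 20 / 12.6^0.3264 = 20 / 2.287 = 8.746

8.75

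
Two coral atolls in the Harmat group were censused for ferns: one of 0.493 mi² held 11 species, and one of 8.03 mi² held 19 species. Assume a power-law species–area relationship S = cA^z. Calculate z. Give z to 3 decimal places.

Taking logs: ln S = ln c + z ln A, so z = (ln S₂ − ln S₁)/(ln A₂ − ln A₁).
z = ln(19/11) / ln(8.03/0.493) = ln(1.727) / ln(16.29) = 0.5465 / 2.7904 = 0.1959

0.196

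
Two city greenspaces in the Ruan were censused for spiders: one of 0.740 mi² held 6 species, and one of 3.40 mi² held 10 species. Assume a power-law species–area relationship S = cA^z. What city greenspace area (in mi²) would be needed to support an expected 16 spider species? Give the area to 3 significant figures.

13.8 mi²

z = ln(10/6) / ln(3.4/0.74) = 0.5108 / 1.5249 = 0.3350
c = 6 / 0.74^0.3350 = 6 / 0.9041 = 6.637
A = (16/6.637)^(1/0.3350) ⇒ ln A = ln(2.411)/0.3350 = 2.6268
A = e^2.6268 ≈ 13.83 mi²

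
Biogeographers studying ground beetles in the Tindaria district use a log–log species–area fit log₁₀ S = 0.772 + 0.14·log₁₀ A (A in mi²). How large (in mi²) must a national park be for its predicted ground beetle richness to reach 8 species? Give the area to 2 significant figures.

8 = 5.916 × A^0.14  ⇒  A^0.14 = 8/5.916 = 1.352
ln A = ln(1.352) / 0.14 = 0.3018 / 0.14 = 2.1560
A = e^2.1560 ≈ 8.637 mi²

8.6 mi²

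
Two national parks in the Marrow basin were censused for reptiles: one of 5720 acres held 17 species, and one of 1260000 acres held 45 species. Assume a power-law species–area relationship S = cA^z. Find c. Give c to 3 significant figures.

3.57

z = ln(S₂/S₁) / ln(A₂/A₁) = ln(45/17) / ln(1260000/5720) = 0.9734 / 5.3949 = 0.1804
c = S₁ / A₁^z = 17 / 5720^0.1804 = 17 / 4.764 = 3.568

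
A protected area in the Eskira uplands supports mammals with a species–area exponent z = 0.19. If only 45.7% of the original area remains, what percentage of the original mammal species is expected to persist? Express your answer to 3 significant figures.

86.2%

S_new/S_old = (A_new/A_old)^z = 0.457^0.19
= exp(0.19 × ln 0.457) = exp(0.19 × -0.7831) = exp(-0.1488) ≈ 0.8618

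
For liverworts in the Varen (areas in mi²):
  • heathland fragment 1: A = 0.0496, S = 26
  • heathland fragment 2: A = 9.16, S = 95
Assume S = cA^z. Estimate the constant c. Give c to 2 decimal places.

54.81

z = ln(S₂/S₁) / ln(A₂/A₁) = ln(95/26) / ln(9.16/0.0496) = 1.2958 / 5.2186 = 0.2483
c = S₁ / A₁^z = 26 / 0.0496^0.2483 = 26 / 0.4743 = 54.81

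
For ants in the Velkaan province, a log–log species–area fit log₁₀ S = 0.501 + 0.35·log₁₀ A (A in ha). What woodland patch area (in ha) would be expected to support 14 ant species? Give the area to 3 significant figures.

69.7 ha

14 = 3.17 × A^0.35  ⇒  A^0.35 = 14/3.17 = 4.417
ln A = ln(4.417) / 0.35 = 1.4855 / 0.35 = 4.2442
A = e^4.2442 ≈ 69.7 ha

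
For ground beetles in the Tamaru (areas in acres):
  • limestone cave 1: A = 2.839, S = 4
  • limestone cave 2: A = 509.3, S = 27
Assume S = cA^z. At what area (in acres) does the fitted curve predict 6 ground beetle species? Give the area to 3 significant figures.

z = ln(27/4) / ln(509.3/2.839) = 1.9095 / 5.1896 = 0.3680
c = 4 / 2.839^0.3680 = 4 / 1.468 = 2.725
A = (6/2.725)^(1/0.3680) ⇒ ln A = ln(2.202)/0.3680 = 2.1454
A = e^2.1454 ≈ 8.545 acres

8.55 acres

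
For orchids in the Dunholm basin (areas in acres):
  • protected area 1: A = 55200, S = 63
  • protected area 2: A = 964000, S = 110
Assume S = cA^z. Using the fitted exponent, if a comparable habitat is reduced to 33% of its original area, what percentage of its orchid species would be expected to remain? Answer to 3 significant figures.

z = ln(110/63) / ln(964000/55200) = 0.5573 / 2.8601 = 0.1949
S_new/S_old = (A_new/A_old)^z = 0.33^0.1949 = exp(0.1949 × -1.1087) = 0.8057

80.6%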